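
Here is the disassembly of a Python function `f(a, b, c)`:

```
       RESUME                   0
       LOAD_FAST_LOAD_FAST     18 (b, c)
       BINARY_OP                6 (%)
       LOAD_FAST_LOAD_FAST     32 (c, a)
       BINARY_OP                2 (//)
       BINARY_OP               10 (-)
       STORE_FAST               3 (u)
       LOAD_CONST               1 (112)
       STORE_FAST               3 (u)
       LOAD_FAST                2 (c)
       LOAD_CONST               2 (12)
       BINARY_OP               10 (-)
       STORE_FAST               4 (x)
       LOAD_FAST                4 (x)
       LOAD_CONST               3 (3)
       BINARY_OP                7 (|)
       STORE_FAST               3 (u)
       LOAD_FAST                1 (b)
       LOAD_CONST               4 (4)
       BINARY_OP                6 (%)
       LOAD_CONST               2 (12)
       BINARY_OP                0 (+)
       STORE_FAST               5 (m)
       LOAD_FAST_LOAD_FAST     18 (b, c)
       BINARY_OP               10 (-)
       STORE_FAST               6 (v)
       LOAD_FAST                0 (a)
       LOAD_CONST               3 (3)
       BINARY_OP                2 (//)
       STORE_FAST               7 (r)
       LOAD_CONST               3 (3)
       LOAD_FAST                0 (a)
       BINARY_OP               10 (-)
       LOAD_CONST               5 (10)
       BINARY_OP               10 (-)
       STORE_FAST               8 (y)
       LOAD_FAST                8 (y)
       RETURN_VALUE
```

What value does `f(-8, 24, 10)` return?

1

LOAD_FAST_LOAD_FAST b,c → push 24,10. Stack: [24, 10]
BINARY_OP % → 24 % 10 = 4. Stack: [4]
LOAD_FAST_LOAD_FAST c,a → push 10,-8. Stack: [4, 10, -8]
BINARY_OP // → 10 // -8 = -2. Stack: [4, -2]
BINARY_OP - → 4 - -2 = 6. Stack: [6]
STORE_FAST u → u=6. Stack: []
LOAD_CONST → push 112. Stack: [112]
STORE_FAST u → u=112. Stack: []
LOAD_FAST c → push 10. Stack: [10]
LOAD_CONST → push 12. Stack: [10, 12]
BINARY_OP - → 10 - 12 = -2. Stack: [-2]
STORE_FAST x → x=-2. Stack: []
LOAD_FAST x → push -2. Stack: [-2]
LOAD_CONST → push 3. Stack: [-2, 3]
BINARY_OP | → -2 | 3 = -1. Stack: [-1]
STORE_FAST u → u=-1. Stack: []
LOAD_FAST b → push 24. Stack: [24]
LOAD_CONST → push 4. Stack: [24, 4]
BINARY_OP % → 24 % 4 = 0. Stack: [0]
LOAD_CONST → push 12. Stack: [0, 12]
BINARY_OP + → 0 + 12 = 12. Stack: [12]
STORE_FAST m → m=12. Stack: []
LOAD_FAST_LOAD_FAST b,c → push 24,10. Stack: [24, 10]
BINARY_OP - → 24 - 10 = 14. Stack: [14]
STORE_FAST v → v=14. Stack: []
LOAD_FAST a → push -8. Stack: [-8]
LOAD_CONST → push 3. Stack: [-8, 3]
BINARY_OP // → -8 // 3 = -3. Stack: [-3]
STORE_FAST r → r=-3. Stack: []
LOAD_CONST → push 3. Stack: [3]
LOAD_FAST a → push -8. Stack: [3, -8]
BINARY_OP - → 3 - -8 = 11. Stack: [11]
LOAD_CONST → push 10. Stack: [11, 10]
BINARY_OP - → 11 - 10 = 1. Stack: [1]
STORE_FAST y → y=1. Stack: []
LOAD_FAST y → push 1. Stack: [1]
RETURN_VALUE → return 1.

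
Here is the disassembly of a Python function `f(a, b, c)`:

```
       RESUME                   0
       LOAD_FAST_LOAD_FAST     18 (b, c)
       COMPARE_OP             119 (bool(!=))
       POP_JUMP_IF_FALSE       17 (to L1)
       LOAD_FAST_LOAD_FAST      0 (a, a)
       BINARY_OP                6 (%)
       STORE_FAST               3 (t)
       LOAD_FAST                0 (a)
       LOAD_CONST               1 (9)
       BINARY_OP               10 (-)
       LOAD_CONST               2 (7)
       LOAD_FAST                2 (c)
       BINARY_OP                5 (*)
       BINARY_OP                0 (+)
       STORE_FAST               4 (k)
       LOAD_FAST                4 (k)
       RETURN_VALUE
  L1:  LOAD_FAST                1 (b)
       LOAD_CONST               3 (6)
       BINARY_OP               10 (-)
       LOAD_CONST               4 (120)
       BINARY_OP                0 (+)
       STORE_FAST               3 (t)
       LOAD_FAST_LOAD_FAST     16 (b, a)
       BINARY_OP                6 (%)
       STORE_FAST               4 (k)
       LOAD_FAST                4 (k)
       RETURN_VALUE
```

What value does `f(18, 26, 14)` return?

107

LOAD_FAST_LOAD_FAST b,c → push 26,14. Stack: [26, 14]
COMPARE_OP bool(!=) → 26 vs 14 = True. Stack: [True]
POP_JUMP_IF_FALSE → pop True; no jump. Stack: []
LOAD_FAST_LOAD_FAST a,a → push 18,18. Stack: [18, 18]
BINARY_OP % → 18 % 18 = 0. Stack: [0]
STORE_FAST t → t=0. Stack: []
LOAD_FAST a → push 18. Stack: [18]
LOAD_CONST → push 9. Stack: [18, 9]
BINARY_OP - → 18 - 9 = 9. Stack: [9]
LOAD_CONST → push 7. Stack: [9, 7]
LOAD_FAST c → push 14. Stack: [9, 7, 14]
BINARY_OP * → 7 * 14 = 98. Stack: [9, 98]
BINARY_OP + → 9 + 98 = 107. Stack: [107]
STORE_FAST k → k=107. Stack: []
LOAD_FAST k → push 107. Stack: [107]
RETURN_VALUE → return 107.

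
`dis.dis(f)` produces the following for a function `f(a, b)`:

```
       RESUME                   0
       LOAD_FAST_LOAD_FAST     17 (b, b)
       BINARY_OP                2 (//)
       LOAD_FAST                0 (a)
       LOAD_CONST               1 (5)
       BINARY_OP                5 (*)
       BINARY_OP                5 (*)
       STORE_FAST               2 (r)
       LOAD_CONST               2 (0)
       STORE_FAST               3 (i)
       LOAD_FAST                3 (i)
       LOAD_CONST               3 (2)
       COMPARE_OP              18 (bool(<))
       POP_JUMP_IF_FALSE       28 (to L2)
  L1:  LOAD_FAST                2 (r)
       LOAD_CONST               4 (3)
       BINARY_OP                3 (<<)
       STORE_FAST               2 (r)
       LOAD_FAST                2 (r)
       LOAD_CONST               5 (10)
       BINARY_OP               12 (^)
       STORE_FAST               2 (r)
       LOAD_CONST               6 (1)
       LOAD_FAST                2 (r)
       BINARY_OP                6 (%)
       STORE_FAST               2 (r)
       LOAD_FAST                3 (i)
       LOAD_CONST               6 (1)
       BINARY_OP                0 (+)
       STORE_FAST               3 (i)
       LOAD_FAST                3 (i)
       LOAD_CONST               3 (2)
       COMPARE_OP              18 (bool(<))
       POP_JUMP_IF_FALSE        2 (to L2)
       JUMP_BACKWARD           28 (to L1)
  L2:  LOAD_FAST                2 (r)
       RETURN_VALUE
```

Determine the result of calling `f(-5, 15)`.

-1645

LOAD_FAST_LOAD_FAST b,b → push 15,15. Stack: [15, 15]
BINARY_OP // → 15 // 15 = 1. Stack: [1]
LOAD_FAST a → push -5. Stack: [1, -5]
LOAD_CONST → push 5. Stack: [1, -5, 5]
BINARY_OP * → -5 * 5 = -25. Stack: [1, -25]
BINARY_OP * → 1 * -25 = -25. Stack: [-25]
STORE_FAST r → r=-25. Stack: []
LOAD_CONST → push 0. Stack: [0]
STORE_FAST i → i=0. Stack: []
LOAD_FAST i → push 0. Stack: [0]
LOAD_CONST → push 2. Stack: [0, 2]
COMPARE_OP bool(<) → 0 vs 2 = True. Stack: [True]
POP_JUMP_IF_FALSE → pop True; no jump. Stack: []
LOAD_FAST r → push -25. Stack: [-25]
LOAD_CONST → push 3. Stack: [-25, 3]
BINARY_OP << → -25 << 3 = -200. Stack: [-200]
STORE_FAST r → r=-200. Stack: []
LOAD_FAST r → push -200. Stack: [-200]
LOAD_CONST → push 10. Stack: [-200, 10]
BINARY_OP ^ → -200 ^ 10 = -206. Stack: [-206]
STORE_FAST r → r=-206. Stack: []
LOAD_CONST → push 1. Stack: [1]
LOAD_FAST r → push -206. Stack: [1, -206]
BINARY_OP % → 1 % -206 = -205. Stack: [-205]
STORE_FAST r → r=-205. Stack: []
LOAD_FAST i → push 0. Stack: [0]
LOAD_CONST → push 1. Stack: [0, 1]
BINARY_OP + → 0 + 1 = 1. Stack: [1]
STORE_FAST i → i=1. Stack: []
LOAD_FAST i → push 1. Stack: [1]
LOAD_CONST → push 2. Stack: [1, 2]
COMPARE_OP bool(<) → 1 vs 2 = True. Stack: [True]
POP_JUMP_IF_FALSE → pop True; no jump. Stack: []
LOAD_FAST r → push -205. Stack: [-205]
LOAD_CONST → push 3. Stack: [-205, 3]
BINARY_OP << → -205 << 3 = -1640. Stack: [-1640]
STORE_FAST r → r=-1640. Stack: []
LOAD_FAST r → push -1640. Stack: [-1640]
LOAD_CONST → push 10. Stack: [-1640, 10]
BINARY_OP ^ → -1640 ^ 10 = -1646. Stack: [-1646]
STORE_FAST r → r=-1646. Stack: []
LOAD_CONST → push 1. Stack: [1]
LOAD_FAST r → push -1646. Stack: [1, -1646]
BINARY_OP % → 1 % -1646 = -1645. Stack: [-1645]
STORE_FAST r → r=-1645. Stack: []
LOAD_FAST i → push 1. Stack: [1]
LOAD_CONST → push 1. Stack: [1, 1]
BINARY_OP + → 1 + 1 = 2. Stack: [2]
STORE_FAST i → i=2. Stack: []
LOAD_FAST i → push 2. Stack: [2]
LOAD_CONST → push 2. Stack: [2, 2]
COMPARE_OP bool(<) → 2 vs 2 = False. Stack: [False]
POP_JUMP_IF_FALSE → pop False; jump. Stack: []
LOAD_FAST r → push -1645. Stack: [-1645]
RETURN_VALUE → return -1645.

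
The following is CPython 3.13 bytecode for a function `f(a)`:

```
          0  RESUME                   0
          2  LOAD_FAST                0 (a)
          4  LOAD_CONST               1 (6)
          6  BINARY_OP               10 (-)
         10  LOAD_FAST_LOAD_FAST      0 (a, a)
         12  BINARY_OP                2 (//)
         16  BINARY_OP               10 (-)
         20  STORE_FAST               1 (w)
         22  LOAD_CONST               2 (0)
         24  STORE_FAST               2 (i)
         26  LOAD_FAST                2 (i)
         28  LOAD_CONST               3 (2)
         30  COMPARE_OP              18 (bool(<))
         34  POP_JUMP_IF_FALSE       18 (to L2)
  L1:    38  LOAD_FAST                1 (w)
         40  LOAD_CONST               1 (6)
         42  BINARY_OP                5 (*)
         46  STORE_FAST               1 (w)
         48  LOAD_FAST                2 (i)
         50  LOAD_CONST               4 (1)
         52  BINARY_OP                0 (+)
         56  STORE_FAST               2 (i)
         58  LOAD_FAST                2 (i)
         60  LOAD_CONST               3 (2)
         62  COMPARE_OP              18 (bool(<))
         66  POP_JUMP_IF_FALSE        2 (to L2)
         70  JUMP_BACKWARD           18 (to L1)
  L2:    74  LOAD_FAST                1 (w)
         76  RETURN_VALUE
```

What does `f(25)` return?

LOAD_FAST a → push 25. Stack: [25]
LOAD_CONST → push 6. Stack: [25, 6]
BINARY_OP - → 25 - 6 = 19. Stack: [19]
LOAD_FAST_LOAD_FAST a,a → push 25,25. Stack: [19, 25, 25]
BINARY_OP // → 25 // 25 = 1. Stack: [19, 1]
BINARY_OP - → 19 - 1 = 18. Stack: [18]
STORE_FAST w → w=18. Stack: []
LOAD_CONST → push 0. Stack: [0]
STORE_FAST i → i=0. Stack: []
LOAD_FAST i → push 0. Stack: [0]
LOAD_CONST → push 2. Stack: [0, 2]
COMPARE_OP bool(<) → 0 vs 2 = True. Stack: [True]
POP_JUMP_IF_FALSE → pop True; no jump. Stack: []
LOAD_FAST w → push 18. Stack: [18]
LOAD_CONST → push 6. Stack: [18, 6]
BINARY_OP * → 18 * 6 = 108. Stack: [108]
STORE_FAST w → w=108. Stack: []
LOAD_FAST i → push 0. Stack: [0]
LOAD_CONST → push 1. Stack: [0, 1]
BINARY_OP + → 0 + 1 = 1. Stack: [1]
STORE_FAST i → i=1. Stack: []
LOAD_FAST i → push 1. Stack: [1]
LOAD_CONST → push 2. Stack: [1, 2]
COMPARE_OP bool(<) → 1 vs 2 = True. Stack: [True]
POP_JUMP_IF_FALSE → pop True; no jump. Stack: []
LOAD_FAST w → push 108. Stack: [108]
LOAD_CONST → push 6. Stack: [108, 6]
BINARY_OP * → 108 * 6 = 648. Stack: [648]
STORE_FAST w → w=648. Stack: []
LOAD_FAST i → push 1. Stack: [1]
LOAD_CONST → push 1. Stack: [1, 1]
BINARY_OP + → 1 + 1 = 2. Stack: [2]
STORE_FAST i → i=2. Stack: []
LOAD_FAST i → push 2. Stack: [2]
LOAD_CONST → push 2. Stack: [2, 2]
COMPARE_OP bool(<) → 2 vs 2 = False. Stack: [False]
POP_JUMP_IF_FALSE → pop False; jump. Stack: []
LOAD_FAST w → push 648. Stack: [648]
RETURN_VALUE → return 648.

648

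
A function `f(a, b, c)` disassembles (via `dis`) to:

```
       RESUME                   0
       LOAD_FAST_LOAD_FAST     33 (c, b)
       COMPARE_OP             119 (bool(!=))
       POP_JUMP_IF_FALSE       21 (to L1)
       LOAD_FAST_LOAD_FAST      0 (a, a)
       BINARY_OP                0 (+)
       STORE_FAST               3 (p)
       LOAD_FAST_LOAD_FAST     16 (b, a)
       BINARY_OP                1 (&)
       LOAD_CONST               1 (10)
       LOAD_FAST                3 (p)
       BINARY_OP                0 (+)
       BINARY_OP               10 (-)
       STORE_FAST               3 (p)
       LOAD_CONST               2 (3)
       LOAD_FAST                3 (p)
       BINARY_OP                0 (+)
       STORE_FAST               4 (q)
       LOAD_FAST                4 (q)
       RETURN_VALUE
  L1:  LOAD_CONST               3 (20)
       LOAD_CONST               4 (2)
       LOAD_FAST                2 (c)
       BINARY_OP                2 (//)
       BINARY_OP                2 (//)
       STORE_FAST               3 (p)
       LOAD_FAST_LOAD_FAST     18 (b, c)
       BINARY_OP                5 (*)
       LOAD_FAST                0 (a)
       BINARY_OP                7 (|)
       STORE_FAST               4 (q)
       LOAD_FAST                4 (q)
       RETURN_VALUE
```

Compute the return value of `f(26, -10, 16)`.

LOAD_FAST_LOAD_FAST c,b → push 16,-10. Stack: [16, -10]
COMPARE_OP bool(!=) → 16 vs -10 = True. Stack: [True]
POP_JUMP_IF_FALSE → pop True; no jump. Stack: []
LOAD_FAST_LOAD_FAST a,a → push 26,26. Stack: [26, 26]
BINARY_OP + → 26 + 26 = 52. Stack: [52]
STORE_FAST p → p=52. Stack: []
LOAD_FAST_LOAD_FAST b,a → push -10,26. Stack: [-10, 26]
BINARY_OP & → -10 & 26 = 18. Stack: [18]
LOAD_CONST → push 10. Stack: [18, 10]
LOAD_FAST p → push 52. Stack: [18, 10, 52]
BINARY_OP + → 10 + 52 = 62. Stack: [18, 62]
BINARY_OP - → 18 - 62 = -44. Stack: [-44]
STORE_FAST p → p=-44. Stack: []
LOAD_CONST → push 3. Stack: [3]
LOAD_FAST p → push -44. Stack: [3, -44]
BINARY_OP + → 3 + -44 = -41. Stack: [-41]
STORE_FAST q → q=-41. Stack: []
LOAD_FAST q → push -41. Stack: [-41]
RETURN_VALUE → return -41.

-41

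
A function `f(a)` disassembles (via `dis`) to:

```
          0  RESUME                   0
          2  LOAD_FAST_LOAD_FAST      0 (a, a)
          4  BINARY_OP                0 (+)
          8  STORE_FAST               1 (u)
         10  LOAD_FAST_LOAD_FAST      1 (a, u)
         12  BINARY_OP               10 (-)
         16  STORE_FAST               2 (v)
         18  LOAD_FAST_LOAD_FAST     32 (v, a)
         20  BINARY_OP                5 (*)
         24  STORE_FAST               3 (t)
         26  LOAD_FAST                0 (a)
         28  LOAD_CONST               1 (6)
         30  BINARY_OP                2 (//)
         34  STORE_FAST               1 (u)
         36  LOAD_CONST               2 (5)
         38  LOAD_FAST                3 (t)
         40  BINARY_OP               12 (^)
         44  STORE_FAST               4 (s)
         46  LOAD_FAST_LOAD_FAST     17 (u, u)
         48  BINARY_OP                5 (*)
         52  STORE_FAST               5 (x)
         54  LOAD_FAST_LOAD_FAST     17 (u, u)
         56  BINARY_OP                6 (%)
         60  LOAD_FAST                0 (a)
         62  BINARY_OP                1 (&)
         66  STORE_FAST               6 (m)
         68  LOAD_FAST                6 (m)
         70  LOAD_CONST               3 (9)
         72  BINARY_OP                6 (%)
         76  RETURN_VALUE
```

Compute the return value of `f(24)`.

LOAD_FAST_LOAD_FAST a,a → push 24,24. Stack: [24, 24]
BINARY_OP + → 24 + 24 = 48. Stack: [48]
STORE_FAST u → u=48. Stack: []
LOAD_FAST_LOAD_FAST a,u → push 24,48. Stack: [24, 48]
BINARY_OP - → 24 - 48 = -24. Stack: [-24]
STORE_FAST v → v=-24. Stack: []
LOAD_FAST_LOAD_FAST v,a → push -24,24. Stack: [-24, 24]
BINARY_OP * → -24 * 24 = -576. Stack: [-576]
STORE_FAST t → t=-576. Stack: []
LOAD_FAST a → push 24. Stack: [24]
LOAD_CONST → push 6. Stack: [24, 6]
BINARY_OP // → 24 // 6 = 4. Stack: [4]
STORE_FAST u → u=4. Stack: []
LOAD_CONST → push 5. Stack: [5]
LOAD_FAST t → push -576. Stack: [5, -576]
BINARY_OP ^ → 5 ^ -576 = -571. Stack: [-571]
STORE_FAST s → s=-571. Stack: []
LOAD_FAST_LOAD_FAST u,u → push 4,4. Stack: [4, 4]
BINARY_OP * → 4 * 4 = 16. Stack: [16]
STORE_FAST x → x=16. Stack: []
LOAD_FAST_LOAD_FAST u,u → push 4,4. Stack: [4, 4]
BINARY_OP % → 4 % 4 = 0. Stack: [0]
LOAD_FAST a → push 24. Stack: [0, 24]
BINARY_OP & → 0 & 24 = 0. Stack: [0]
STORE_FAST m → m=0. Stack: []
LOAD_FAST m → push 0. Stack: [0]
LOAD_CONST → push 9. Stack: [0, 9]
BINARY_OP % → 0 % 9 = 0. Stack: [0]
RETURN_VALUE → return 0.

0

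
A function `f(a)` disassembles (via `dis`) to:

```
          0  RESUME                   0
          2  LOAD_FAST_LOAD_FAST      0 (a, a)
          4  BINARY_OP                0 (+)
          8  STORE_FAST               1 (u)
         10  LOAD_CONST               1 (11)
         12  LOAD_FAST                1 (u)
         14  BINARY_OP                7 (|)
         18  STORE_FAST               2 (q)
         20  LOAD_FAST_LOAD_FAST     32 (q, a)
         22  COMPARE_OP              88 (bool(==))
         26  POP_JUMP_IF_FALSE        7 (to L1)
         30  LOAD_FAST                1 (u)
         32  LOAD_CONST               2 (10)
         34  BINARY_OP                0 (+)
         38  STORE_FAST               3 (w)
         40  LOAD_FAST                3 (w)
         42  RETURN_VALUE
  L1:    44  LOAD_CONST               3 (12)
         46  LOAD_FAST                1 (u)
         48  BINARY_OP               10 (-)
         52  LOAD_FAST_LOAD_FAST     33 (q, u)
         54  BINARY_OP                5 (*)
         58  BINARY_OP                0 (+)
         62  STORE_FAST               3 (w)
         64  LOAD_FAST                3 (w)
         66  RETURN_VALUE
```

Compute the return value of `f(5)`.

112

LOAD_FAST_LOAD_FAST a,a → push 5,5. Stack: [5, 5]
BINARY_OP + → 5 + 5 = 10. Stack: [10]
STORE_FAST u → u=10. Stack: []
LOAD_CONST → push 11. Stack: [11]
LOAD_FAST u → push 10. Stack: [11, 10]
BINARY_OP | → 11 | 10 = 11. Stack: [11]
STORE_FAST q → q=11. Stack: []
LOAD_FAST_LOAD_FAST q,a → push 11,5. Stack: [11, 5]
COMPARE_OP bool(==) → 11 vs 5 = False. Stack: [False]
POP_JUMP_IF_FALSE → pop False; jump. Stack: []
LOAD_CONST → push 12. Stack: [12]
LOAD_FAST u → push 10. Stack: [12, 10]
BINARY_OP - → 12 - 10 = 2. Stack: [2]
LOAD_FAST_LOAD_FAST q,u → push 11,10. Stack: [2, 11, 10]
BINARY_OP * → 11 * 10 = 110. Stack: [2, 110]
BINARY_OP + → 2 + 110 = 112. Stack: [112]
STORE_FAST w → w=112. Stack: []
LOAD_FAST w → push 112. Stack: [112]
RETURN_VALUE → return 112.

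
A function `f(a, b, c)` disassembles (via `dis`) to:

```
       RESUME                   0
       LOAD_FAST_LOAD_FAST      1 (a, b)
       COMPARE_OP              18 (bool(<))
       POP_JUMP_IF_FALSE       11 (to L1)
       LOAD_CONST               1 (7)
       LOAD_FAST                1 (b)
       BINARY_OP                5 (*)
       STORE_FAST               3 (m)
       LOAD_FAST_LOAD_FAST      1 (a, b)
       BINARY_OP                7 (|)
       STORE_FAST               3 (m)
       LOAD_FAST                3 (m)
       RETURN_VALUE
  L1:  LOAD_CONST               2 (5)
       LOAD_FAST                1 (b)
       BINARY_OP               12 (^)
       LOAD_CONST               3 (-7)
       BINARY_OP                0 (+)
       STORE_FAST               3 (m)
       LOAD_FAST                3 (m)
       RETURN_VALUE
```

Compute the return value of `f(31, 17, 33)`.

LOAD_FAST_LOAD_FAST a,b → push 31,17. Stack: [31, 17]
COMPARE_OP bool(<) → 31 vs 17 = False. Stack: [False]
POP_JUMP_IF_FALSE → pop False; jump. Stack: []
LOAD_CONST → push 5. Stack: [5]
LOAD_FAST b → push 17. Stack: [5, 17]
BINARY_OP ^ → 5 ^ 17 = 20. Stack: [20]
LOAD_CONST → push -7. Stack: [20, -7]
BINARY_OP + → 20 + -7 = 13. Stack: [13]
STORE_FAST m → m=13. Stack: []
LOAD_FAST m → push 13. Stack: [13]
RETURN_VALUE → return 13.

13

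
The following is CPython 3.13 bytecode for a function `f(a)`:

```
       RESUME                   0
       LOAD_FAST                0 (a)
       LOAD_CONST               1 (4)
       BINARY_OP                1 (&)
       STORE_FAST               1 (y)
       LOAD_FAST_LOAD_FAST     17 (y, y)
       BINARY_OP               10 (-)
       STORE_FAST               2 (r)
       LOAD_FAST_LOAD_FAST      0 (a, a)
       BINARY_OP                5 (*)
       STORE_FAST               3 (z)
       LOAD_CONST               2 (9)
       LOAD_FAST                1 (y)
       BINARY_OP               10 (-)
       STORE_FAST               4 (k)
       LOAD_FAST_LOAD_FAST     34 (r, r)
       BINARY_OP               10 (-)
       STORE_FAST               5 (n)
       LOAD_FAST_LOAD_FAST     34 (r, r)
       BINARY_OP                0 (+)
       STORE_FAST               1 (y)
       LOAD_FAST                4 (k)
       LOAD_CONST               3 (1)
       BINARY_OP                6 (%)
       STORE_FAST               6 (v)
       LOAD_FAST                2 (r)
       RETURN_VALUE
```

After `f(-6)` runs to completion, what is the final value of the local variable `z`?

36

LOAD_FAST a → push -6. Stack: [-6]
LOAD_CONST → push 4. Stack: [-6, 4]
BINARY_OP & → -6 & 4 = 0. Stack: [0]
STORE_FAST y → y=0. Stack: []
LOAD_FAST_LOAD_FAST y,y → push 0,0. Stack: [0, 0]
BINARY_OP - → 0 - 0 = 0. Stack: [0]
STORE_FAST r → r=0. Stack: []
LOAD_FAST_LOAD_FAST a,a → push -6,-6. Stack: [-6, -6]
BINARY_OP * → -6 * -6 = 36. Stack: [36]
STORE_FAST z → z=36. Stack: []
LOAD_CONST → push 9. Stack: [9]
LOAD_FAST y → push 0. Stack: [9, 0]
BINARY_OP - → 9 - 0 = 9. Stack: [9]
STORE_FAST k → k=9. Stack: []
LOAD_FAST_LOAD_FAST r,r → push 0,0. Stack: [0, 0]
BINARY_OP - → 0 - 0 = 0. Stack: [0]
STORE_FAST n → n=0. Stack: []
LOAD_FAST_LOAD_FAST r,r → push 0,0. Stack: [0, 0]
BINARY_OP + → 0 + 0 = 0. Stack: [0]
STORE_FAST y → y=0. Stack: []
LOAD_FAST k → push 9. Stack: [9]
LOAD_CONST → push 1. Stack: [9, 1]
BINARY_OP % → 9 % 1 = 0. Stack: [0]
STORE_FAST v → v=0. Stack: []
LOAD_FAST r → push 0. Stack: [0]
RETURN_VALUE → return 0.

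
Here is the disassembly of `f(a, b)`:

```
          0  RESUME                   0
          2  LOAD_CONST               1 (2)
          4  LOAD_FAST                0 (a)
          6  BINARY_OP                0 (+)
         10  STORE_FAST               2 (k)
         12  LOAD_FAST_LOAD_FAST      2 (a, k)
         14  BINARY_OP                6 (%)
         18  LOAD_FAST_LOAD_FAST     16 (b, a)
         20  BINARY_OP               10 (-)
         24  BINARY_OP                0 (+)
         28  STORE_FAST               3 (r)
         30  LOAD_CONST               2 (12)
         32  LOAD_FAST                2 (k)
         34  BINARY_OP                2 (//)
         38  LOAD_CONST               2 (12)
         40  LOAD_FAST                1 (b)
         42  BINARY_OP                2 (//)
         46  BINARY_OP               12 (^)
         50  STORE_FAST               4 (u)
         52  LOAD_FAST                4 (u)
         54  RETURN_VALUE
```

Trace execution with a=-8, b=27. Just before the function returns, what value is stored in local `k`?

-6

LOAD_CONST → push 2. Stack: [2]
LOAD_FAST a → push -8. Stack: [2, -8]
BINARY_OP + → 2 + -8 = -6. Stack: [-6]
STORE_FAST k → k=-6. Stack: []
LOAD_FAST_LOAD_FAST a,k → push -8,-6. Stack: [-8, -6]
BINARY_OP % → -8 % -6 = -2. Stack: [-2]
LOAD_FAST_LOAD_FAST b,a → push 27,-8. Stack: [-2, 27, -8]
BINARY_OP - → 27 - -8 = 35. Stack: [-2, 35]
BINARY_OP + → -2 + 35 = 33. Stack: [33]
STORE_FAST r → r=33. Stack: []
LOAD_CONST → push 12. Stack: [12]
LOAD_FAST k → push -6. Stack: [12, -6]
BINARY_OP // → 12 // -6 = -2. Stack: [-2]
LOAD_CONST → push 12. Stack: [-2, 12]
LOAD_FAST b → push 27. Stack: [-2, 12, 27]
BINARY_OP // → 12 // 27 = 0. Stack: [-2, 0]
BINARY_OP ^ → -2 ^ 0 = -2. Stack: [-2]
STORE_FAST u → u=-2. Stack: []
LOAD_FAST u → push -2. Stack: [-2]
RETURN_VALUE → return -2.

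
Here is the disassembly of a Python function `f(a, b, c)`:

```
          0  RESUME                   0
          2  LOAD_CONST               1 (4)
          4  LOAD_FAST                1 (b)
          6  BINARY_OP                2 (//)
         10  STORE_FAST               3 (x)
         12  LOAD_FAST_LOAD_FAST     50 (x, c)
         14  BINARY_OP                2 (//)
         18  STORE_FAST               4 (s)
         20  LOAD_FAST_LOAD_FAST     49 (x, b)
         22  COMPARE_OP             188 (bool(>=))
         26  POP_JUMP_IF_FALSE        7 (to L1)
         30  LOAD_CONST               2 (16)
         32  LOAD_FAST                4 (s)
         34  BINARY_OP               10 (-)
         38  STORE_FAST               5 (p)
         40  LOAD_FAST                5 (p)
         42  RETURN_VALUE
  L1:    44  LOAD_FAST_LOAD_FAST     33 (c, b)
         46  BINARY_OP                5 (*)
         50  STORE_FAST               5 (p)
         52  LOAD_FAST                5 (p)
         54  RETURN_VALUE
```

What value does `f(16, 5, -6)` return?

-30

LOAD_CONST → push 4. Stack: [4]
LOAD_FAST b → push 5. Stack: [4, 5]
BINARY_OP // → 4 // 5 = 0. Stack: [0]
STORE_FAST x → x=0. Stack: []
LOAD_FAST_LOAD_FAST x,c → push 0,-6. Stack: [0, -6]
BINARY_OP // → 0 // -6 = 0. Stack: [0]
STORE_FAST s → s=0. Stack: []
LOAD_FAST_LOAD_FAST x,b → push 0,5. Stack: [0, 5]
COMPARE_OP bool(>=) → 0 vs 5 = False. Stack: [False]
POP_JUMP_IF_FALSE → pop False; jump. Stack: []
LOAD_FAST_LOAD_FAST c,b → push -6,5. Stack: [-6, 5]
BINARY_OP * → -6 * 5 = -30. Stack: [-30]
STORE_FAST p → p=-30. Stack: []
LOAD_FAST p → push -30. Stack: [-30]
RETURN_VALUE → return -30.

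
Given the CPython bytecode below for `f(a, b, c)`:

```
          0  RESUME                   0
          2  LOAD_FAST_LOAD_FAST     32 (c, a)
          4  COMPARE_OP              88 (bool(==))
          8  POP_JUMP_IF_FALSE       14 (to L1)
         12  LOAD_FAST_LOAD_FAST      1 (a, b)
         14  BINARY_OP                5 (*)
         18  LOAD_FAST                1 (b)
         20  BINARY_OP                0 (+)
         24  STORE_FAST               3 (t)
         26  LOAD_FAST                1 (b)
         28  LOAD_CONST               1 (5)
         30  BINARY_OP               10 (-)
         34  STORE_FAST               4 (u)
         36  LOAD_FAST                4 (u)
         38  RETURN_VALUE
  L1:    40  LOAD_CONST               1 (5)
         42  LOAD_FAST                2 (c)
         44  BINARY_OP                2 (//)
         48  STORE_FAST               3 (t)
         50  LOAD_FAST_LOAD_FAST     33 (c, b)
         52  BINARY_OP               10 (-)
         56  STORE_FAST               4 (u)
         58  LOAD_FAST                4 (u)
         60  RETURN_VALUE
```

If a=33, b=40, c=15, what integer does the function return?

-25

LOAD_FAST_LOAD_FAST c,a → push 15,33. Stack: [15, 33]
COMPARE_OP bool(==) → 15 vs 33 = False. Stack: [False]
POP_JUMP_IF_FALSE → pop False; jump. Stack: []
LOAD_CONST → push 5. Stack: [5]
LOAD_FAST c → push 15. Stack: [5, 15]
BINARY_OP // → 5 // 15 = 0. Stack: [0]
STORE_FAST t → t=0. Stack: []
LOAD_FAST_LOAD_FAST c,b → push 15,40. Stack: [15, 40]
BINARY_OP - → 15 - 40 = -25. Stack: [-25]
STORE_FAST u → u=-25. Stack: []
LOAD_FAST u → push -25. Stack: [-25]
RETURN_VALUE → return -25.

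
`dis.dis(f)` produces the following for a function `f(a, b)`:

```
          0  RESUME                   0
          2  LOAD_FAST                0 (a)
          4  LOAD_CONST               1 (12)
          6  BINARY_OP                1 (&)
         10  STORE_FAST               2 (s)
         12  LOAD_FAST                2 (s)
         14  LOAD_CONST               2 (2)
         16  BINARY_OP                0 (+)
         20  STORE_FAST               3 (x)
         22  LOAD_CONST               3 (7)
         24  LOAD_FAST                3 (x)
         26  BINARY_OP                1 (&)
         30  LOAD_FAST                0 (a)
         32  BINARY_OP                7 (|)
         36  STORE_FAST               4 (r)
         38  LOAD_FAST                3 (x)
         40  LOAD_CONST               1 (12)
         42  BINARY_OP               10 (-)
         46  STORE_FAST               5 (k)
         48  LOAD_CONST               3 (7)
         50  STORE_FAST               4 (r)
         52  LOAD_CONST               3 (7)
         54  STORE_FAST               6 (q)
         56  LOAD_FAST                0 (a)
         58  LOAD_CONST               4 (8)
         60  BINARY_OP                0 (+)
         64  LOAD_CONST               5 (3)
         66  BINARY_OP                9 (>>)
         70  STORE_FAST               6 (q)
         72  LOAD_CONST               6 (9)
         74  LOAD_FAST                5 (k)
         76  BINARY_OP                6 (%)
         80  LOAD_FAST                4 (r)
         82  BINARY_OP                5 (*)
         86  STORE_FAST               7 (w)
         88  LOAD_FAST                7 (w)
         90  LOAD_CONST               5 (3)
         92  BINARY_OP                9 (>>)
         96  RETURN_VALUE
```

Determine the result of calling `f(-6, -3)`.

-1

LOAD_FAST a → push -6. Stack: [-6]
LOAD_CONST → push 12. Stack: [-6, 12]
BINARY_OP & → -6 & 12 = 8. Stack: [8]
STORE_FAST s → s=8. Stack: []
LOAD_FAST s → push 8. Stack: [8]
LOAD_CONST → push 2. Stack: [8, 2]
BINARY_OP + → 8 + 2 = 10. Stack: [10]
STORE_FAST x → x=10. Stack: []
LOAD_CONST → push 7. Stack: [7]
LOAD_FAST x → push 10. Stack: [7, 10]
BINARY_OP & → 7 & 10 = 2. Stack: [2]
LOAD_FAST a → push -6. Stack: [2, -6]
BINARY_OP | → 2 | -6 = -6. Stack: [-6]
STORE_FAST r → r=-6. Stack: []
LOAD_FAST x → push 10. Stack: [10]
LOAD_CONST → push 12. Stack: [10, 12]
BINARY_OP - → 10 - 12 = -2. Stack: [-2]
STORE_FAST k → k=-2. Stack: []
LOAD_CONST → push 7. Stack: [7]
STORE_FAST r → r=7. Stack: []
LOAD_CONST → push 7. Stack: [7]
STORE_FAST q → q=7. Stack: []
LOAD_FAST a → push -6. Stack: [-6]
LOAD_CONST → push 8. Stack: [-6, 8]
BINARY_OP + → -6 + 8 = 2. Stack: [2]
LOAD_CONST → push 3. Stack: [2, 3]
BINARY_OP >> → 2 >> 3 = 0. Stack: [0]
STORE_FAST q → q=0. Stack: []
LOAD_CONST → push 9. Stack: [9]
LOAD_FAST k → push -2. Stack: [9, -2]
BINARY_OP % → 9 % -2 = -1. Stack: [-1]
LOAD_FAST r → push 7. Stack: [-1, 7]
BINARY_OP * → -1 * 7 = -7. Stack: [-7]
STORE_FAST w → w=-7. Stack: []
LOAD_FAST w → push -7. Stack: [-7]
LOAD_CONST → push 3. Stack: [-7, 3]
BINARY_OP >> → -7 >> 3 = -1. Stack: [-1]
RETURN_VALUE → return -1.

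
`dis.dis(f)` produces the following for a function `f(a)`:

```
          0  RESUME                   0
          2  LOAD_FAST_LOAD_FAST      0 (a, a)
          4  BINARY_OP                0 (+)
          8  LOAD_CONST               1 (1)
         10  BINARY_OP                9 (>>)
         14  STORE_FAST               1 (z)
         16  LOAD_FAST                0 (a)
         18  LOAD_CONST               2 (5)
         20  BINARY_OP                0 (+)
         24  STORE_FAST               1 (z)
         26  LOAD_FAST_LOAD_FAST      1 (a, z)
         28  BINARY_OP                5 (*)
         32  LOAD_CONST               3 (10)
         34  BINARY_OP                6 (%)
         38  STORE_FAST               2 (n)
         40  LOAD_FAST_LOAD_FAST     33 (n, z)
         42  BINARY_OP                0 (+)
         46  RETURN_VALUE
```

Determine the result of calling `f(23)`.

32

LOAD_FAST_LOAD_FAST a,a → push 23,23. Stack: [23, 23]
BINARY_OP + → 23 + 23 = 46. Stack: [46]
LOAD_CONST → push 1. Stack: [46, 1]
BINARY_OP >> → 46 >> 1 = 23. Stack: [23]
STORE_FAST z → z=23. Stack: []
LOAD_FAST a → push 23. Stack: [23]
LOAD_CONST → push 5. Stack: [23, 5]
BINARY_OP + → 23 + 5 = 28. Stack: [28]
STORE_FAST z → z=28. Stack: []
LOAD_FAST_LOAD_FAST a,z → push 23,28. Stack: [23, 28]
BINARY_OP * → 23 * 28 = 644. Stack: [644]
LOAD_CONST → push 10. Stack: [644, 10]
BINARY_OP % → 644 % 10 = 4. Stack: [4]
STORE_FAST n → n=4. Stack: []
LOAD_FAST_LOAD_FAST n,z → push 4,28. Stack: [4, 28]
BINARY_OP + → 4 + 28 = 32. Stack: [32]
RETURN_VALUE → return 32.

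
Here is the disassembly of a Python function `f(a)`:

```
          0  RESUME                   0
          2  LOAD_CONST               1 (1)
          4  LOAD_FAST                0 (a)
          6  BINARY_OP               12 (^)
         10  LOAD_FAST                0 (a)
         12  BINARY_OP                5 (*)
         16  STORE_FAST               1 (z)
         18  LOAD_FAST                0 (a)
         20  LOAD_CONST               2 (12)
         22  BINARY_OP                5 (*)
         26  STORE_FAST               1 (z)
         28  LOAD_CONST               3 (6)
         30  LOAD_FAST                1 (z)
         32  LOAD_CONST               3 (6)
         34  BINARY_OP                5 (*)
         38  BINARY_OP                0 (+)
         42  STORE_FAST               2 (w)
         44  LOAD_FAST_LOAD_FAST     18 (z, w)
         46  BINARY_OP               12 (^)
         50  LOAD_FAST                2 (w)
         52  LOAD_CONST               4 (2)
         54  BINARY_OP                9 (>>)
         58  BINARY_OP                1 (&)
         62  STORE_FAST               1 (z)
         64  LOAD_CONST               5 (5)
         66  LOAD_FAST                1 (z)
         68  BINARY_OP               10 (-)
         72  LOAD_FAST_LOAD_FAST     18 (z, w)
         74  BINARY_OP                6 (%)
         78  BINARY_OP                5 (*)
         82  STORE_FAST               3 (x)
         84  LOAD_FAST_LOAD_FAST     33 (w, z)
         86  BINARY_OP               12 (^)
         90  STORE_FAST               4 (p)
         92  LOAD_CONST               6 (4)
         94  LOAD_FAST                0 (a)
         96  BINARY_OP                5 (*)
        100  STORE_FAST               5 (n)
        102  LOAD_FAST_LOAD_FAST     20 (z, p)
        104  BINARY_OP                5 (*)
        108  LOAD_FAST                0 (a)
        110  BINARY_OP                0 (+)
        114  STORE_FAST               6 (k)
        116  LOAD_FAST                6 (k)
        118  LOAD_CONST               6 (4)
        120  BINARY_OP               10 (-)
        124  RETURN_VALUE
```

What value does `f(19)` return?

301415

LOAD_CONST → push 1. Stack: [1]
LOAD_FAST a → push 19. Stack: [1, 19]
BINARY_OP ^ → 1 ^ 19 = 18. Stack: [18]
LOAD_FAST a → push 19. Stack: [18, 19]
BINARY_OP * → 18 * 19 = 342. Stack: [342]
STORE_FAST z → z=342. Stack: []
LOAD_FAST a → push 19. Stack: [19]
LOAD_CONST → push 12. Stack: [19, 12]
BINARY_OP * → 19 * 12 = 228. Stack: [228]
STORE_FAST z → z=228. Stack: []
LOAD_CONST → push 6. Stack: [6]
LOAD_FAST z → push 228. Stack: [6, 228]
LOAD_CONST → push 6. Stack: [6, 228, 6]
BINARY_OP * → 228 * 6 = 1368. Stack: [6, 1368]
BINARY_OP + → 6 + 1368 = 1374. Stack: [1374]
STORE_FAST w → w=1374. Stack: []
LOAD_FAST_LOAD_FAST z,w → push 228,1374. Stack: [228, 1374]
BINARY_OP ^ → 228 ^ 1374 = 1466. Stack: [1466]
LOAD_FAST w → push 1374. Stack: [1466, 1374]
LOAD_CONST → push 2. Stack: [1466, 1374, 2]
BINARY_OP >> → 1374 >> 2 = 343. Stack: [1466, 343]
BINARY_OP & → 1466 & 343 = 274. Stack: [274]
STORE_FAST z → z=274. Stack: []
LOAD_CONST → push 5. Stack: [5]
LOAD_FAST z → push 274. Stack: [5, 274]
BINARY_OP - → 5 - 274 = -269. Stack: [-269]
LOAD_FAST_LOAD_FAST z,w → push 274,1374. Stack: [-269, 274, 1374]
BINARY_OP % → 274 % 1374 = 274. Stack: [-269, 274]
BINARY_OP * → -269 * 274 = -73706. Stack: [-73706]
STORE_FAST x → x=-73706. Stack: []
LOAD_FAST_LOAD_FAST w,z → push 1374,274. Stack: [1374, 274]
BINARY_OP ^ → 1374 ^ 274 = 1100. Stack: [1100]
STORE_FAST p → p=1100. Stack: []
LOAD_CONST → push 4. Stack: [4]
LOAD_FAST a → push 19. Stack: [4, 19]
BINARY_OP * → 4 * 19 = 76. Stack: [76]
STORE_FAST n → n=76. Stack: []
LOAD_FAST_LOAD_FAST z,p → push 274,1100. Stack: [274, 1100]
BINARY_OP * → 274 * 1100 = 301400. Stack: [301400]
LOAD_FAST a → push 19. Stack: [301400, 19]
BINARY_OP + → 301400 + 19 = 301419. Stack: [301419]
STORE_FAST k → k=301419. Stack: []
LOAD_FAST k → push 301419. Stack: [301419]
LOAD_CONST → push 4. Stack: [301419, 4]
BINARY_OP - → 301419 - 4 = 301415. Stack: [301415]
RETURN_VALUE → return 301415.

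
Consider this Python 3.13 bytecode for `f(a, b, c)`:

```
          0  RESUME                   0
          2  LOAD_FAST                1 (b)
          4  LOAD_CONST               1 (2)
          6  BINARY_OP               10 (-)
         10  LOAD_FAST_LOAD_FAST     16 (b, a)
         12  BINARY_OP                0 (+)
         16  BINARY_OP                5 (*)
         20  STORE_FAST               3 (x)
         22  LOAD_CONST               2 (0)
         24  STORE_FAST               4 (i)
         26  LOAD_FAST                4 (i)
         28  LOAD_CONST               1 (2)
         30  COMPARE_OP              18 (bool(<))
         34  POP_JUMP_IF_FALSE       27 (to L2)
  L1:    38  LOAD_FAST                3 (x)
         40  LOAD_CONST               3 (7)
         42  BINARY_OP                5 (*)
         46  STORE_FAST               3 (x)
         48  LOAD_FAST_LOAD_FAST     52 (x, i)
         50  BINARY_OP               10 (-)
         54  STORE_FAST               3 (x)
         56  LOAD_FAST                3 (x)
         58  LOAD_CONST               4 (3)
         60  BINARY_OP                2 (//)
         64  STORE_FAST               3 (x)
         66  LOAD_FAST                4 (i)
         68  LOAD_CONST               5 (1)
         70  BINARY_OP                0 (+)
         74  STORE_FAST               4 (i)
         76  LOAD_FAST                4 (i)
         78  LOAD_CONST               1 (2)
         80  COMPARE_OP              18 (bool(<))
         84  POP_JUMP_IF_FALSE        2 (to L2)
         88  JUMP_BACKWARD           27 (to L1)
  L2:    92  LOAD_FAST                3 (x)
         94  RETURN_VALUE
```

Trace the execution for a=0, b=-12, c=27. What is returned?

LOAD_FAST b → push -12. Stack: [-12]
LOAD_CONST → push 2. Stack: [-12, 2]
BINARY_OP - → -12 - 2 = -14. Stack: [-14]
LOAD_FAST_LOAD_FAST b,a → push -12,0. Stack: [-14, -12, 0]
BINARY_OP + → -12 + 0 = -12. Stack: [-14, -12]
BINARY_OP * → -14 * -12 = 168. Stack: [168]
STORE_FAST x → x=168. Stack: []
LOAD_CONST → push 0. Stack: [0]
STORE_FAST i → i=0. Stack: []
LOAD_FAST i → push 0. Stack: [0]
LOAD_CONST → push 2. Stack: [0, 2]
COMPARE_OP bool(<) → 0 vs 2 = True. Stack: [True]
POP_JUMP_IF_FALSE → pop True; no jump. Stack: []
LOAD_FAST x → push 168. Stack: [168]
LOAD_CONST → push 7. Stack: [168, 7]
BINARY_OP * → 168 * 7 = 1176. Stack: [1176]
STORE_FAST x → x=1176. Stack: []
LOAD_FAST_LOAD_FAST x,i → push 1176,0. Stack: [1176, 0]
BINARY_OP - → 1176 - 0 = 1176. Stack: [1176]
STORE_FAST x → x=1176. Stack: []
LOAD_FAST x → push 1176. Stack: [1176]
LOAD_CONST → push 3. Stack: [1176, 3]
BINARY_OP // → 1176 // 3 = 392. Stack: [392]
STORE_FAST x → x=392. Stack: []
LOAD_FAST i → push 0. Stack: [0]
LOAD_CONST → push 1. Stack: [0, 1]
BINARY_OP + → 0 + 1 = 1. Stack: [1]
STORE_FAST i → i=1. Stack: []
LOAD_FAST i → push 1. Stack: [1]
LOAD_CONST → push 2. Stack: [1, 2]
COMPARE_OP bool(<) → 1 vs 2 = True. Stack: [True]
POP_JUMP_IF_FALSE → pop True; no jump. Stack: []
LOAD_FAST x → push 392. Stack: [392]
LOAD_CONST → push 7. Stack: [392, 7]
BINARY_OP * → 392 * 7 = 2744. Stack: [2744]
STORE_FAST x → x=2744. Stack: []
LOAD_FAST_LOAD_FAST x,i → push 2744,1. Stack: [2744, 1]
BINARY_OP - → 2744 - 1 = 2743. Stack: [2743]
STORE_FAST x → x=2743. Stack: []
LOAD_FAST x → push 2743. Stack: [2743]
LOAD_CONST → push 3. Stack: [2743, 3]
BINARY_OP // → 2743 // 3 = 914. Stack: [914]
STORE_FAST x → x=914. Stack: []
LOAD_FAST i → push 1. Stack: [1]
LOAD_CONST → push 1. Stack: [1, 1]
BINARY_OP + → 1 + 1 = 2. Stack: [2]
STORE_FAST i → i=2. Stack: []
LOAD_FAST i → push 2. Stack: [2]
LOAD_CONST → push 2. Stack: [2, 2]
COMPARE_OP bool(<) → 2 vs 2 = False. Stack: [False]
POP_JUMP_IF_FALSE → pop False; jump. Stack: []
LOAD_FAST x → push 914. Stack: [914]
RETURN_VALUE → return 914.

914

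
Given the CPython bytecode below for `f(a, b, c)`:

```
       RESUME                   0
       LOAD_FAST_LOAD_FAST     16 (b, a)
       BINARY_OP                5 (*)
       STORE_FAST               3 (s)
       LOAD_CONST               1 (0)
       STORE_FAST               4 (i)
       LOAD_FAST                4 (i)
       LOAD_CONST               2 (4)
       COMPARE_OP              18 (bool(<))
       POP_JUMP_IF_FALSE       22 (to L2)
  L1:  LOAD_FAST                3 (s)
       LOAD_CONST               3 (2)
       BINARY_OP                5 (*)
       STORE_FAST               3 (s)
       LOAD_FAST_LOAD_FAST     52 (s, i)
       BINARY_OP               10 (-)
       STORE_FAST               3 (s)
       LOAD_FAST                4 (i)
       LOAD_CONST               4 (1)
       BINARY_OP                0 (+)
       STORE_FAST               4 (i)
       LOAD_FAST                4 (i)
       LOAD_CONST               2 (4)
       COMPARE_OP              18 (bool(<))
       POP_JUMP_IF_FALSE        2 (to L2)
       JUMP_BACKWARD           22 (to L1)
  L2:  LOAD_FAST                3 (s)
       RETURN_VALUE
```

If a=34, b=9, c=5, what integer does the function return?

LOAD_FAST_LOAD_FAST b,a → push 9,34
BINARY_OP * → 9 * 34 = 306
STORE_FAST s → s=306
LOAD_CONST → push 0
STORE_FAST i → i=0
LOAD_FAST i → push 0
LOAD_CONST → push 4
COMPARE_OP bool(<) → 0 vs 4 = True
POP_JUMP_IF_FALSE → pop True; no jump
LOAD_FAST s → push 306
LOAD_CONST → push 2
BINARY_OP * → 306 * 2 = 612
STORE_FAST s → s=612
LOAD_FAST_LOAD_FAST s,i → push 612,0
BINARY_OP - → 612 - 0 = 612
STORE_FAST s → s=612
LOAD_FAST i → push 0
LOAD_CONST → push 1
BINARY_OP + → 0 + 1 = 1
STORE_FAST i → i=1
LOAD_FAST i → push 1
LOAD_CONST → push 4
COMPARE_OP bool(<) → 1 vs 4 = True
POP_JUMP_IF_FALSE → pop True; no jump
LOAD_FAST s → push 612
LOAD_CONST → push 2
BINARY_OP * → 612 * 2 = 1224
STORE_FAST s → s=1224
LOAD_FAST_LOAD_FAST s,i → push 1224,1
BINARY_OP - → 1224 - 1 = 1223
STORE_FAST s → s=1223
LOAD_FAST i → push 1
LOAD_CONST → push 1
BINARY_OP + → 1 + 1 = 2
STORE_FAST i → i=2
LOAD_FAST i → push 2
LOAD_CONST → push 4
COMPARE_OP bool(<) → 2 vs 4 = True
POP_JUMP_IF_FALSE → pop True; no jump
LOAD_FAST s → push 1223
LOAD_CONST → push 2
BINARY_OP * → 1223 * 2 = 2446
STORE_FAST s → s=2446
LOAD_FAST_LOAD_FAST s,i → push 2446,2
BINARY_OP - → 2446 - 2 = 2444
STORE_FAST s → s=2444
LOAD_FAST i → push 2
LOAD_CONST → push 1
BINARY_OP + → 2 + 1 = 3
STORE_FAST i → i=3
LOAD_FAST i → push 3
LOAD_CONST → push 4
COMPARE_OP bool(<) → 3 vs 4 = True
POP_JUMP_IF_FALSE → pop True; no jump
LOAD_FAST s → push 2444
LOAD_CONST → push 2
BINARY_OP * → 2444 * 2 = 4888
STORE_FAST s → s=4888
LOAD_FAST_LOAD_FAST s,i → push 4888,3
BINARY_OP - → 4888 - 3 = 4885
STORE_FAST s → s=4885
LOAD_FAST i → push 3
LOAD_CONST → push 1
BINARY_OP + → 3 + 1 = 4
STORE_FAST i → i=4
LOAD_FAST i → push 4
LOAD_CONST → push 4
COMPARE_OP bool(<) → 4 vs 4 = False
POP_JUMP_IF_FALSE → pop False; jump
LOAD_FAST s → push 4885
RETURN_VALUE → return 4885.

4885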